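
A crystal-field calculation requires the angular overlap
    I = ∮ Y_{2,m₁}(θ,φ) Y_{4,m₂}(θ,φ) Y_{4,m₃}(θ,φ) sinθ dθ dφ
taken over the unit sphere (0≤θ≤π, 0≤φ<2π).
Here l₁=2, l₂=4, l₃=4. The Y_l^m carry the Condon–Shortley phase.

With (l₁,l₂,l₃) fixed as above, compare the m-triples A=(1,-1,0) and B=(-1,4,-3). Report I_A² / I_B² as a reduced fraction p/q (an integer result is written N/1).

l's match ⇒ only the (l;m) 3-j factors differ between A and B.
A: triangle coeff Δ(2,4,4) = 1/13860; Σ_t [0,1]: t=0:+1/72 t=1:−1/96 = 1/288; (3j)²=1/462 [(2 4 4; 1 -1 0)], sign=+1
B: triangle coeff Δ(2,4,4) = 1/13860; Σ_t [2,2]: t=2:+1/1440 = 1/1440; (3j)²=7/165 [(2 4 4; -1 4 -3)], sign=-1
I_A²/I_B² = (1/462)/(7/165) = 5/98

5/98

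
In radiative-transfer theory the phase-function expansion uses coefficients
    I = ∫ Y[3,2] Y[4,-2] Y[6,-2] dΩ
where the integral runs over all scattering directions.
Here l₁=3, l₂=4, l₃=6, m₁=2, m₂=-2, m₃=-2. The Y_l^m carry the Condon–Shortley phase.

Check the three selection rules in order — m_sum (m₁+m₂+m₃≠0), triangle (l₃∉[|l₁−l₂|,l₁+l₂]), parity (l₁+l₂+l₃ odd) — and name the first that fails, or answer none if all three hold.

m_sum

Σmᵢ = -2  ✗
l₃∈[|l₁−l₂|,l₁+l₂]=[1,7], have l₃=6
Σlᵢ = 13 ⇒ odd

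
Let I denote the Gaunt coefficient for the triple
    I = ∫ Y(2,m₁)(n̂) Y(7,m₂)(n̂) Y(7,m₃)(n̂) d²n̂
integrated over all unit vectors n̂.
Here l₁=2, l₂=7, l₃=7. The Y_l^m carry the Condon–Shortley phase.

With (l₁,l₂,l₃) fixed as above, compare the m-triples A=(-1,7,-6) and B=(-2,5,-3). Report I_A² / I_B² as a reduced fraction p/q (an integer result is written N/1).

1183/792

Same 2,7,7: normalisation and zero-m 3j drop out of the ratio.
A: Δ: 2! 2! 12! / 17! → 1/185640; sum: t=2:+1/958003200 = 1/958003200; 3j²(2 7 7; -1 7 -6) = Δ·Π!·Σ² = 13/680  (sign -1)
B: Δ: 2! 2! 12! / 17! → 1/185640; sum: t=2:+1/29030400 = 1/29030400; 3j²(2 7 7; -2 5 -3) = Δ·Π!·Σ² = 99/7735  (sign +1)
I_A²/I_B² = (13/680)/(99/7735) = 1183/792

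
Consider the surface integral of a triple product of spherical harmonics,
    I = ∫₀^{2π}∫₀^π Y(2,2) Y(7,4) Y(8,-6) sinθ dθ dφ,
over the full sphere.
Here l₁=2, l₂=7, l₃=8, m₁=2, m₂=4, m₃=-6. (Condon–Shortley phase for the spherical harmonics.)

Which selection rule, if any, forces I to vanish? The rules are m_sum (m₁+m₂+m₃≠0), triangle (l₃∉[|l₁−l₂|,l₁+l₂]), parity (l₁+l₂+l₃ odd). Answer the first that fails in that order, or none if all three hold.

parity

m₁+m₂+m₃ = 2 + 4 − 6 = 0  ✓
triangle: |2−7|=5 ≤ l₃=8 ≤ 2+7=9  ✓
parity: l₁+l₂+l₃ = 17 is odd  ✗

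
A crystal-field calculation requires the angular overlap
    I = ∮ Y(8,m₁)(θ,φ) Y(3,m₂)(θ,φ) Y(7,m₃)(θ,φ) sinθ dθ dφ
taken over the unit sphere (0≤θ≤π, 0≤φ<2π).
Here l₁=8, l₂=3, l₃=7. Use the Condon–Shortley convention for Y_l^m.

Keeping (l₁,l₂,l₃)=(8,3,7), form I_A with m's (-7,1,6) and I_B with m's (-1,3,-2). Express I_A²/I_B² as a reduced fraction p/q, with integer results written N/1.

l's match ⇒ only the (l;m) 3-j factors differ between A and B.
A: triangle coeff Δ(8,3,7) = 1/5290740; Σ_t [3,4]: t=3:−1/2874009600 t=4:+1/1916006400 = 1/5748019200; (3j)²=13/5814 [(8 3 7; -7 1 6)], sign=-1
B: triangle coeff Δ(8,3,7) = 1/5290740; Σ_t [4,4]: t=4:+1/29030400 = 1/29030400; (3j)²=54/4199 [(8 3 7; -1 3 -2)], sign=-1
I_A²/I_B² = (13/5814)/(54/4199) = 169/972

169/972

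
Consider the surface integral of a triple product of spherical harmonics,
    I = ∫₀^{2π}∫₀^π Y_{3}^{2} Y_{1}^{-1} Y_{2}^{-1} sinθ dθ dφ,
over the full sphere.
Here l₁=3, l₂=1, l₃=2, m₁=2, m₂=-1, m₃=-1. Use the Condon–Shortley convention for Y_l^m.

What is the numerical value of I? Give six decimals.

Rules hold: Σm=0, L=6 even, 2≤2≤4.
N = 7·3·5 = 105
Δ = 2!·4!·0!/7! = 1/105
Racah Σ t=1..1: t=1:−1/4 = -1/4
⇒ 3j(3 1 2; 0 0 0)² = 3/35, sgn -1
Racah Σ t=0..0: t=0:+1/12 = 1/12
⇒ 3j(3 1 2; 2 -1 -1)² = 2/21, sgn -1
4πI² = N·(3j₀)²·(3jₘ)² = 6/7
I = +1·√(0.857143/4π) = 0.26116903

0.261169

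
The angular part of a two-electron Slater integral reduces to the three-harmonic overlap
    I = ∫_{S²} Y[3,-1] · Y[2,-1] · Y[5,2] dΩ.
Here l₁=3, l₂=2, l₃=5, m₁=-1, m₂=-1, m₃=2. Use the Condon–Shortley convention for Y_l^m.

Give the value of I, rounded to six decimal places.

Checks pass: Σm=0; 10 even; l₃=5∈[1,5].
(2·3+1)(2·2+1)(2·5+1) = 385
Δ: 0! 6! 4! / 11! → 1/2310
sum: t=0:+1/144 = 1/144
3j²(3 2 5; 0 0 0) = Δ·Π!·Σ² = 10/231  (sign -1)
sum: t=0:+1/288 = 1/288
3j²(3 2 5; -1 -1 2) = Δ·Π!·Σ² = 1/22  (sign -1)
combine: 4πI² = 385·10/231·1/22 = 25/33
take √, sign +1: I = 0.24553200

0.245532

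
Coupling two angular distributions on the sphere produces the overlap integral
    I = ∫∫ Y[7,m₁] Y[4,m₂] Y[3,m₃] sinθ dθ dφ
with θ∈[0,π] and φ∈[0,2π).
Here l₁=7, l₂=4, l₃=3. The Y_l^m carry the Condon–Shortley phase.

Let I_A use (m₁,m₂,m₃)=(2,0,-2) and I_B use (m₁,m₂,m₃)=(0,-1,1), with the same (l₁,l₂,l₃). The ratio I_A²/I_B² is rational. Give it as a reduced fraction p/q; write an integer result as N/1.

6/7

Same 7,4,3: normalisation and zero-m 3j drop out of the ratio.
A: Δ: 8! 6! 0! / 15! → 1/45045; sum: t=4:+1/69120 = 1/69120; 3j²(7 4 3; 2 0 -2) = Δ·Π!·Σ² = 2/143  (sign -1)
B: Δ: 8! 6! 0! / 15! → 1/45045; sum: t=3:−1/34560 = -1/34560; 3j²(7 4 3; 0 -1 1) = Δ·Π!·Σ² = 7/429  (sign -1)
I_A²/I_B² = (2/143)/(7/429) = 6/7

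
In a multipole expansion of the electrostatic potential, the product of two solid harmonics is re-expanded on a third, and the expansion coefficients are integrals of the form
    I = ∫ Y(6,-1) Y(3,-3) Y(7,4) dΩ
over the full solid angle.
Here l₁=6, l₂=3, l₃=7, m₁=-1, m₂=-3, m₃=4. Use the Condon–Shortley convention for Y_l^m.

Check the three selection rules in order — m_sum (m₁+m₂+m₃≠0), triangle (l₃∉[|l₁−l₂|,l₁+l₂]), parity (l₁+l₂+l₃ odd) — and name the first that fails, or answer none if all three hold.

m₁+m₂+m₃ = -1 − 3 + 4 = 0  ✓
triangle: |6−3|=3 ≤ l₃=7 ≤ 6+3=9  ✓
parity: l₁+l₂+l₃ = 16 is even  ✓

none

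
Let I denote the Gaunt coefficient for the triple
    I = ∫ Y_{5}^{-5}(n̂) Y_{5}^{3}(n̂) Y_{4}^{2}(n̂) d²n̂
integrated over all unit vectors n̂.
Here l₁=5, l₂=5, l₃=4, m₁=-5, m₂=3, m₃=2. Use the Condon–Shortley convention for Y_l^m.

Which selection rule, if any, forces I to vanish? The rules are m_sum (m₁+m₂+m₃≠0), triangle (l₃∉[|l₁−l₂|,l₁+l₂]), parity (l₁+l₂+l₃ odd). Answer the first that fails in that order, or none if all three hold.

none

Σmᵢ = 0  ✓
l₃∈[|l₁−l₂|,l₁+l₂]=[0,10], have l₃=4  ✓
Σlᵢ = 14 ⇒ even  ✓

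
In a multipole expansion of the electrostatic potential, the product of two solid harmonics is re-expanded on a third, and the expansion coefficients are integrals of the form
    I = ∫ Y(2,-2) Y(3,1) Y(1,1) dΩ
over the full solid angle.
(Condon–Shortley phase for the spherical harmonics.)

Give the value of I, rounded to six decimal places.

Checks pass: Σm=0; 6 even; l₃=1∈[1,5].
(2·2+1)(2·3+1)(2·1+1) = 105
Δ: 4! 0! 2! / 7! → 1/105
sum: t=2:+1/4 = 1/4
3j²(2 3 1; 0 0 0) = Δ·Π!·Σ² = 3/35  (sign -1)
sum: t=4:+1/48 = 1/48
3j²(2 3 1; -2 1 1) = Δ·Π!·Σ² = 1/105  (sign +1)
combine: 4πI² = 105·3/35·1/105 = 3/35
take √, sign -1: I = -0.08258890

-0.082589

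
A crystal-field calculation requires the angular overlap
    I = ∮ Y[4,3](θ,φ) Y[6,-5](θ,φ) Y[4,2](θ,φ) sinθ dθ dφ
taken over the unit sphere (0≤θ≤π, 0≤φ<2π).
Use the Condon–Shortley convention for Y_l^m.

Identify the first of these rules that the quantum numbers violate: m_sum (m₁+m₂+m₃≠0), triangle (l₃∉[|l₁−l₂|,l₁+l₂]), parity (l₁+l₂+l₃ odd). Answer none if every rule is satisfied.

none

m₁+m₂+m₃ = 3 − 5 + 2 = 0  ✓
triangle: |4−6|=2 ≤ l₃=4 ≤ 4+6=10  ✓
parity: l₁+l₂+l₃ = 14 is even  ✓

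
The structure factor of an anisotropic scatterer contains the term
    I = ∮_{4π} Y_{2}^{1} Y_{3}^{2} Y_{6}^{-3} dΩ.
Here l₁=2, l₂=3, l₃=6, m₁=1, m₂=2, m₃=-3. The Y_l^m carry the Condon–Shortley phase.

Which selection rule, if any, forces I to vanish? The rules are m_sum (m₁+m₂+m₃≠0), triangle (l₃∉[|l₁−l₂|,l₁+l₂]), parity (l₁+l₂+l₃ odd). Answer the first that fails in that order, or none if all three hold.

triangle

m₁+m₂+m₃ = 1 + 2 − 3 = 0  ✓
triangle: |2−3|=1 ≤ l₃=6 ≤ 2+3=5  ✗
parity: l₁+l₂+l₃ = 11 is odd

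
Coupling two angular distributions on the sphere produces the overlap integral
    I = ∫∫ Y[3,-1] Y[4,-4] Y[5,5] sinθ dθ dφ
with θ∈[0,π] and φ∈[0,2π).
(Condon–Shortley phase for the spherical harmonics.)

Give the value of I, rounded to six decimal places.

m-sum 0 ✓  L=12 even ✓  1≤5≤7 ✓
Π(2lᵢ+1) = 7×9×11 = 693
triangle coeff Δ(3,4,5) = 1/180180
Σ_t [0,2]: t=0:+1/576 t=1:−1/144 t=2:+1/576 = -1/288
(3j)²=20/1001 [(3 4 5; 0 0 0)], sign=+1
Σ_t [0,0]: t=0:+1/34560 = 1/34560
(3j)²=14/429 [(3 4 5; -1 -4 5)], sign=+1
⇒ 4πI² = 840/1859
I = (+1)√(840/1859/(4π)) = 0.18962475

0.189625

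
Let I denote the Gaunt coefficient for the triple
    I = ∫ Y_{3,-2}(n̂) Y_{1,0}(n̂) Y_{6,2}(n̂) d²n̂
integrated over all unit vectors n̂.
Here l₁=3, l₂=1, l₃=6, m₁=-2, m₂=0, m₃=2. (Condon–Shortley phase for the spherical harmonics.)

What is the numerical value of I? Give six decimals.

0.000000

|3−1|≤6≤3+1 violated ⇒ I = 0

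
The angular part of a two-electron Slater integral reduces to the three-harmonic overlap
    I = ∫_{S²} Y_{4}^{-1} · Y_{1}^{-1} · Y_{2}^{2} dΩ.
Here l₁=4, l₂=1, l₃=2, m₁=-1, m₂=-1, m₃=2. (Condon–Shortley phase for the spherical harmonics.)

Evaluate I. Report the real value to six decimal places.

triangle: need 3≤l₃≤5, have 2; I=0

0.000000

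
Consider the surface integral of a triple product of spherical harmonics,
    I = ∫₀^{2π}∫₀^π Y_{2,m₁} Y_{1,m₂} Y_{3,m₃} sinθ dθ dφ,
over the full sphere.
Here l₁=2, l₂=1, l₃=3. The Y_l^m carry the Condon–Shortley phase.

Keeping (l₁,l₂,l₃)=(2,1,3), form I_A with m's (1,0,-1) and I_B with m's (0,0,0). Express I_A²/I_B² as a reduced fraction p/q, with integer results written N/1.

8/9

Shared (l₁,l₂,l₃)=(2,1,3): N and (l;000)² cancel in I_A²/I_B².
A: Δ = 0!·4!·2!/7! = 1/105; Racah Σ t=0..0: t=0:+1/6 = 1/6; ⇒ 3j(2 1 3; 1 0 -1)² = 8/105, sgn +1
B: Δ = 0!·4!·2!/7! = 1/105; Racah Σ t=0..0: t=0:+1/4 = 1/4; ⇒ 3j(2 1 3; 0 0 0)² = 3/35, sgn -1
I_A²/I_B² = (8/105)/(3/35) = 8/9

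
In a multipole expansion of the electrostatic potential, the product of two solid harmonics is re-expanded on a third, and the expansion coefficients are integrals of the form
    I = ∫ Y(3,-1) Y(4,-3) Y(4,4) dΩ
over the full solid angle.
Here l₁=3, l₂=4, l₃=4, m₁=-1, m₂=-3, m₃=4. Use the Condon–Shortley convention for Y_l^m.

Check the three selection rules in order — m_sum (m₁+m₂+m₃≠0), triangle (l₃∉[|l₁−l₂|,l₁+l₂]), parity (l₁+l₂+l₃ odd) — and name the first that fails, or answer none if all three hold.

azimuthal sum: -1 − 3 + 4 = 0  ✓
1 ≤ 4 ≤ 7 (triangle on l)  ✓
L = 3 + 4 + 4 = 11 (odd)  ✗

parity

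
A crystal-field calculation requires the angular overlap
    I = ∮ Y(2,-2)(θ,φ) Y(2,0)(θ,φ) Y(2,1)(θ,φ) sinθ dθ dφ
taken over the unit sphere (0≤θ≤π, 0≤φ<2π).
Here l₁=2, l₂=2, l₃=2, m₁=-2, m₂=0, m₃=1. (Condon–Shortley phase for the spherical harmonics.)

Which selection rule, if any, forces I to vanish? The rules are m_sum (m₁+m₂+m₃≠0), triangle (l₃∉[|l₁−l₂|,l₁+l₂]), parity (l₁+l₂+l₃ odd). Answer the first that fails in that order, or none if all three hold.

m₁+m₂+m₃ = -2 + 0 + 1 = -1  ✗
triangle: |2−2|=0 ≤ l₃=2 ≤ 2+2=4
parity: l₁+l₂+l₃ = 6 is even

m_sum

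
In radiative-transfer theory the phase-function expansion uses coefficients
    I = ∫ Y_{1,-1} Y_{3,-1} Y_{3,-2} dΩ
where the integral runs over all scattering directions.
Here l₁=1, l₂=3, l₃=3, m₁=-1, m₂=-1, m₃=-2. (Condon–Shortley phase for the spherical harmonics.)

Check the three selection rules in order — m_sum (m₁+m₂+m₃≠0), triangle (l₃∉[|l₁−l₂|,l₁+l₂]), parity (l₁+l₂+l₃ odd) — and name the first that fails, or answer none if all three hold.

m_sum

m₁+m₂+m₃ = -1 − 1 − 2 = -4  ✗
triangle: |1−3|=2 ≤ l₃=3 ≤ 1+3=4
parity: l₁+l₂+l₃ = 7 is odd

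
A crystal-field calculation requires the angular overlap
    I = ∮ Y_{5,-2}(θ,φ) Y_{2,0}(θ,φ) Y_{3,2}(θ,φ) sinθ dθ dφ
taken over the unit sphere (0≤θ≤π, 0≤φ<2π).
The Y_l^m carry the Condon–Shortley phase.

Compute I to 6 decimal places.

Rules hold: Σm=0, L=10 even, 3≤3≤7.
N = 11·5·7 = 385
Δ = 4!·6!·0!/11! = 1/2310
Racah Σ t=2..2: t=2:+1/144 = 1/144
⇒ 3j(5 2 3; 0 0 0)² = 10/231, sgn -1
Racah Σ t=2..2: t=2:+1/480 = 1/480
⇒ 3j(5 2 3; -2 0 2)² = 3/110, sgn -1
4πI² = N·(3j₀)²·(3jₘ)² = 5/11
I = +1·√(0.454545/4π) = 0.19018827

0.190188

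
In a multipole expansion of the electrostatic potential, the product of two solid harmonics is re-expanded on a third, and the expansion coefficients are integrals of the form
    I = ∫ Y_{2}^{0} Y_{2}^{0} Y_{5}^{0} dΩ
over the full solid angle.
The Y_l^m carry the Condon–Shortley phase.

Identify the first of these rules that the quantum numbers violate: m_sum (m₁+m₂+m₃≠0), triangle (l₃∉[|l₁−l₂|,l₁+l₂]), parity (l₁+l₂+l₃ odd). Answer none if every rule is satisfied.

Σmᵢ = 0  ✓
l₃∈[|l₁−l₂|,l₁+l₂]=[0,4], have l₃=5  ✗
Σlᵢ = 9 ⇒ odd

triangle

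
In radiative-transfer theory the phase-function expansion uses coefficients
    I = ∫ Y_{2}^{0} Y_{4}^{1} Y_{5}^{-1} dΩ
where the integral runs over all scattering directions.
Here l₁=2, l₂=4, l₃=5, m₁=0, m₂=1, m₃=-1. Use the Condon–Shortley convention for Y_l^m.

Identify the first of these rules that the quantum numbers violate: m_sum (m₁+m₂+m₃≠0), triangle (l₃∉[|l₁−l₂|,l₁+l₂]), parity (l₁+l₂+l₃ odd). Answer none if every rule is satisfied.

azimuthal sum: 0 + 1 − 1 = 0  ✓
2 ≤ 5 ≤ 6 (triangle on l)  ✓
L = 2 + 4 + 5 = 11 (odd)  ✗

parity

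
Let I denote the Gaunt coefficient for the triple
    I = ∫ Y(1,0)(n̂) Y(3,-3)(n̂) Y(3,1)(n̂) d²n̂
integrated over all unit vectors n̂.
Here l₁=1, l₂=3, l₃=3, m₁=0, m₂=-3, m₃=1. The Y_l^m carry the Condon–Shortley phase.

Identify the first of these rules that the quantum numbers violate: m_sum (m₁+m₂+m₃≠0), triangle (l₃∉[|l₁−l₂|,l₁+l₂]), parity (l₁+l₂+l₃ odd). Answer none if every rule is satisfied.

Σmᵢ = -2  ✗
l₃∈[|l₁−l₂|,l₁+l₂]=[2,4], have l₃=3
Σlᵢ = 7 ⇒ odd

m_sum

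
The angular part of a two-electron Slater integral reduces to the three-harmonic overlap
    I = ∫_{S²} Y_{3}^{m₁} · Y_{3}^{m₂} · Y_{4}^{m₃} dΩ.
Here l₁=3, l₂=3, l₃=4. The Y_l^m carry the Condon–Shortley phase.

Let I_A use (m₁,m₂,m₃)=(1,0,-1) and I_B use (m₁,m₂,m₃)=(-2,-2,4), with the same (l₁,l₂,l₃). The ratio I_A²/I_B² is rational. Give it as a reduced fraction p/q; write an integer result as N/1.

Same 3,3,4: normalisation and zero-m 3j drop out of the ratio.
A: Δ: 2! 4! 4! / 11! → 1/34650; sum: t=0:+1/48 t=1:−1/24 t=2:+1/288 = -5/288; 3j²(3 3 4; 1 0 -1) = Δ·Π!·Σ² = 5/462  (sign +1)
B: Δ: 2! 4! 4! / 11! → 1/34650; sum: t=1:−1/576 = -1/576; 3j²(3 3 4; -2 -2 4) = Δ·Π!·Σ² = 5/99  (sign -1)
I_A²/I_B² = (5/462)/(5/99) = 3/14

3/14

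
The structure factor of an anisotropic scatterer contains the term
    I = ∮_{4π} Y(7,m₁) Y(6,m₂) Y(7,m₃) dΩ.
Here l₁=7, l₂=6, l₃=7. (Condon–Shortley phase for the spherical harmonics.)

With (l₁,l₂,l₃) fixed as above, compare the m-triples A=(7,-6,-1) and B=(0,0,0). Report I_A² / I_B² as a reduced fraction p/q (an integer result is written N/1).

1573/10000

l's match ⇒ only the (l;m) 3-j factors differ between A and B.
A: triangle coeff Δ(7,6,7) = 1/2444321880; Σ_t [0,0]: t=0:+1/20901888000 = 1/20901888000; (3j)²=11/9690 [(7 6 7; 7 -6 -1)], sign=+1
B: triangle coeff Δ(7,6,7) = 1/2444321880; Σ_t [0,6]: t=0:+1/2612736000 t=1:−1/20736000 t=2:+1/1658880 t=3:−1/746496 t=4:+1/1658880 t=5:−1/20736000 t=6:+1/2612736000 = -1/4354560; (3j)²=1000/138567 [(7 6 7; 0 0 0)], sign=+1
I_A²/I_B² = (11/9690)/(1000/138567) = 1573/10000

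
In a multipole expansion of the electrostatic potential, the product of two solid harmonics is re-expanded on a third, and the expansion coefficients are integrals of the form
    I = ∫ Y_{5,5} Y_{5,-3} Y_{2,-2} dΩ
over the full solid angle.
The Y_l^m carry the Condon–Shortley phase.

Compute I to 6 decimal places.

Checks pass: Σm=0; 12 even; l₃=2∈[0,10].
(2·5+1)(2·5+1)(2·2+1) = 605
Δ: 8! 2! 2! / 13! → 1/38610
sum: t=3:−1/2880 t=4:+1/576 t=5:−1/2880 = 1/960
3j²(5 5 2; 0 0 0) = Δ·Π!·Σ² = 10/429  (sign +1)
sum: t=0:+1/161280 = 1/161280
3j²(5 5 2; 5 -3 -2) = Δ·Π!·Σ² = 1/143  (sign +1)
combine: 4πI² = 605·10/429·1/143 = 50/507
take √, sign +1: I = 0.08858824

0.088588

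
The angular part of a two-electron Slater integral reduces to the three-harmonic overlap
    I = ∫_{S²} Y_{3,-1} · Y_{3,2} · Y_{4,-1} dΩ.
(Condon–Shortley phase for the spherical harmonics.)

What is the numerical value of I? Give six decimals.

Checks pass: Σm=0; 10 even; l₃=4∈[0,6].
(2·3+1)(2·3+1)(2·4+1) = 441
Δ: 2! 4! 4! / 11! → 1/34650
sum: t=0:+1/72 t=1:−1/16 t=2:+1/72 = -5/144
3j²(3 3 4; 0 0 0) = Δ·Π!·Σ² = 2/77  (sign -1)
sum: t=1:−1/144 t=2:+1/48 = 1/72
3j²(3 3 4; -1 2 -1) = Δ·Π!·Σ² = 16/693  (sign -1)
combine: 4πI² = 441·2/77·16/693 = 32/121
take √, sign +1: I = 0.14506992

0.145070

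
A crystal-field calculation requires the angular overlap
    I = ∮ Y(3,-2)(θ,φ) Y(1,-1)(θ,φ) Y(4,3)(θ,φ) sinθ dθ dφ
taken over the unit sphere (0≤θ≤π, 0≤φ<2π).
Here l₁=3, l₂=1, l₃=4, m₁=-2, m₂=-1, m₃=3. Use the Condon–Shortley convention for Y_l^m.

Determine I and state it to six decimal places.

-0.282095

Checks pass: Σm=0; 8 even; l₃=4∈[2,4].
(2·3+1)(2·1+1)(2·4+1) = 189
Δ: 0! 6! 2! / 9! → 1/252
sum: t=0:+1/36 = 1/36
3j²(3 1 4; 0 0 0) = Δ·Π!·Σ² = 4/63  (sign +1)
sum: t=0:+1/240 = 1/240
3j²(3 1 4; -2 -1 3) = Δ·Π!·Σ² = 1/12  (sign -1)
combine: 4πI² = 189·4/63·1/12 = 1/1
take √, sign -1: I = -0.28209479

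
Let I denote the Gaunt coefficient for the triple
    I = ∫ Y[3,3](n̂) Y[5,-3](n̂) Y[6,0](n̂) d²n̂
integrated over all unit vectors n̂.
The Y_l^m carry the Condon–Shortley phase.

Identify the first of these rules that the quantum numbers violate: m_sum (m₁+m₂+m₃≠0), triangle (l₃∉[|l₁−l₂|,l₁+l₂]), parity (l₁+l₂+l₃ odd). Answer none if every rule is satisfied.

none

Σmᵢ = 0  ✓
l₃∈[|l₁−l₂|,l₁+l₂]=[2,8], have l₃=6  ✓
Σlᵢ = 14 ⇒ even  ✓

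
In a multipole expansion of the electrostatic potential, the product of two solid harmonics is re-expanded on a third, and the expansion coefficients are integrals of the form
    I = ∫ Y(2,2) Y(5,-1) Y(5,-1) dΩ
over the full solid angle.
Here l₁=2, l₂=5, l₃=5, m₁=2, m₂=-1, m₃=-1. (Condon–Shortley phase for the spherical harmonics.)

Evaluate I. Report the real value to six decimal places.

Rules hold: Σm=0, L=12 even, 3≤5≤7.
N = 5·11·11 = 605
Δ = 2!·2!·8!/13! = 1/38610
Racah Σ t=0..2: t=0:+1/2880 t=1:−1/576 t=2:+1/2880 = -1/960
⇒ 3j(2 5 5; 0 0 0)² = 10/429, sgn +1
Racah Σ t=0..0: t=0:+1/2304 = 1/2304
⇒ 3j(2 5 5; 2 -1 -1)² = 5/143, sgn +1
4πI² = N·(3j₀)²·(3jₘ)² = 250/507
I = +1·√(0.493097/4π) = 0.19808933

0.198089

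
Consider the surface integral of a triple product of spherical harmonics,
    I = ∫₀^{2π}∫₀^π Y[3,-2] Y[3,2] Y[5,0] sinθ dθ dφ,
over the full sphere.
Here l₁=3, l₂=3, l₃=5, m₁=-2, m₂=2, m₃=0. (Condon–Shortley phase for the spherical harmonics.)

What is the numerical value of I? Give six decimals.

Σlᵢ=11 odd — θ-integrand is odd under cosθ→−cosθ; I=0

0.000000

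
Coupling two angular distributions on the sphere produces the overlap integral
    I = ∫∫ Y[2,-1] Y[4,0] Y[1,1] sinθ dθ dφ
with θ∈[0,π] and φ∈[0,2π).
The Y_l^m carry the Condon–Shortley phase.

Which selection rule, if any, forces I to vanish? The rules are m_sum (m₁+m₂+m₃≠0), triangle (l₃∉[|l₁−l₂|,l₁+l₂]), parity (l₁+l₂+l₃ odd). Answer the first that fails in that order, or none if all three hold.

Σmᵢ = 0  ✓
l₃∈[|l₁−l₂|,l₁+l₂]=[2,6], have l₃=1  ✗
Σlᵢ = 7 ⇒ odd

triangle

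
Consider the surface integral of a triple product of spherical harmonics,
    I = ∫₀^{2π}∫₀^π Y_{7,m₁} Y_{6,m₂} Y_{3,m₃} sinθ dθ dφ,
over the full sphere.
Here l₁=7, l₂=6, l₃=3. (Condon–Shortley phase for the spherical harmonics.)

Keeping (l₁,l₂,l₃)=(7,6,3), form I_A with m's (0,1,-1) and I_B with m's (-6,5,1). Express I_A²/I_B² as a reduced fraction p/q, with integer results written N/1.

56/1573

Shared (l₁,l₂,l₃)=(7,6,3): N and (l;000)² cancel in I_A²/I_B².
A: Δ = 10!·4!·2!/17! = 1/2042040; Racah Σ t=5..7: t=5:−1/115200 t=6:+1/103680 t=7:−1/1451520 = 1/3628800; ⇒ 3j(7 6 3; 0 1 -1)² = 1/36465, sgn +1
B: Δ = 10!·4!·2!/17! = 1/2042040; Racah Σ t=9..10: t=9:−1/17418240 t=10:+1/21772800 = -1/87091200; ⇒ 3j(7 6 3; -6 5 1)² = 11/14280, sgn -1
I_A²/I_B² = (1/36465)/(11/14280) = 56/1573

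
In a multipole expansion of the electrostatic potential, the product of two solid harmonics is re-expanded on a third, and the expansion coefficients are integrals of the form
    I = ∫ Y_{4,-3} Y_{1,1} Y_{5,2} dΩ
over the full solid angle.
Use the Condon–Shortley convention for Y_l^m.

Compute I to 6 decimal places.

Checks pass: Σm=0; 10 even; l₃=5∈[3,5].
(2·4+1)(2·1+1)(2·5+1) = 297
Δ: 0! 8! 2! / 11! → 1/495
sum: t=0:+1/576 = 1/576
3j²(4 1 5; 0 0 0) = Δ·Π!·Σ² = 5/99  (sign -1)
sum: t=0:+1/10080 = 1/10080
3j²(4 1 5; -3 1 2) = Δ·Π!·Σ² = 1/165  (sign -1)
combine: 4πI² = 297·5/99·1/165 = 1/11
take √, sign +1: I = 0.08505478

0.085055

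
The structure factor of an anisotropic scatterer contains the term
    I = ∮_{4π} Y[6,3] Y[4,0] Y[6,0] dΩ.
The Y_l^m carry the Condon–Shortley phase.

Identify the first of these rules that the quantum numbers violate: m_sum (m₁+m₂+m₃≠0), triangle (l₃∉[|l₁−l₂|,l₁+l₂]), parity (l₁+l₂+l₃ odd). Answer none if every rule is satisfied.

m₁+m₂+m₃ = 3 + 0 + 0 = 3  ✗
triangle: |6−4|=2 ≤ l₃=6 ≤ 6+4=10
parity: l₁+l₂+l₃ = 16 is even

m_sum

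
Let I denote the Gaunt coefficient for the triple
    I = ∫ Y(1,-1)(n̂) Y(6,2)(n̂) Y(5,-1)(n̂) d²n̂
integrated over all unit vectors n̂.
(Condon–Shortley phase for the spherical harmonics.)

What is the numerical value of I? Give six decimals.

Checks pass: Σm=0; 12 even; l₃=5∈[5,7].
(2·1+1)(2·6+1)(2·5+1) = 429
Δ: 2! 0! 10! / 13! → 1/858
sum: t=1:−1/14400 = -1/14400
3j²(1 6 5; 0 0 0) = Δ·Π!·Σ² = 6/143  (sign +1)
sum: t=2:+1/34560 = 1/34560
3j²(1 6 5; -1 2 -1) = Δ·Π!·Σ² = 14/429  (sign +1)
combine: 4πI² = 429·6/143·14/429 = 84/143
take √, sign +1: I = 0.21620548

0.216205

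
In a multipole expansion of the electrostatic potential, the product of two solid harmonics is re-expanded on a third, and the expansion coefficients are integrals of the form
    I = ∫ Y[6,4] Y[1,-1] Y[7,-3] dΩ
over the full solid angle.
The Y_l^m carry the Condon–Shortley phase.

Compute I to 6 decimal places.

-0.085707

Checks pass: Σm=0; 14 even; l₃=7∈[5,7].
(2·6+1)(2·1+1)(2·7+1) = 585
Δ: 0! 12! 2! / 15! → 1/1365
sum: t=0:+1/518400 = 1/518400
3j²(6 1 7; 0 0 0) = Δ·Π!·Σ² = 7/195  (sign -1)
sum: t=0:+1/14515200 = 1/14515200
3j²(6 1 7; 4 -1 -3) = Δ·Π!·Σ² = 2/455  (sign +1)
combine: 4πI² = 585·7/195·2/455 = 6/65
take √, sign -1: I = -0.08570655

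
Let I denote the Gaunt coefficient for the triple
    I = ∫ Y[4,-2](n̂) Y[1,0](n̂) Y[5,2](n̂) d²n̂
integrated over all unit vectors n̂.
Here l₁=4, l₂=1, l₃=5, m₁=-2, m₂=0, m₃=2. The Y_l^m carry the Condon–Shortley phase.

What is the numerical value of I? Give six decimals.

Rules hold: Σm=0, L=10 even, 3≤5≤5.
N = 9·3·11 = 297
Δ = 0!·8!·2!/11! = 1/495
Racah Σ t=0..0: t=0:+1/576 = 1/576
⇒ 3j(4 1 5; 0 0 0)² = 5/99, sgn -1
Racah Σ t=0..0: t=0:+1/1440 = 1/1440
⇒ 3j(4 1 5; -2 0 2)² = 7/165, sgn -1
4πI² = N·(3j₀)²·(3jₘ)² = 7/11
I = +1·√(0.636364/4π) = 0.22503380

0.225034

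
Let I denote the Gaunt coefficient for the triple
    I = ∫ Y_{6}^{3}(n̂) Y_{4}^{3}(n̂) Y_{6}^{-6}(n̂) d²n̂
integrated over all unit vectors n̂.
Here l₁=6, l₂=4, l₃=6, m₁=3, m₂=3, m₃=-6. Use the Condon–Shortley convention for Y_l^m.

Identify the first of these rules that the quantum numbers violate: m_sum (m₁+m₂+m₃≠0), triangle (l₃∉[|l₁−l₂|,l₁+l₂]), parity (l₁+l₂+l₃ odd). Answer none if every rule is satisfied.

none

azimuthal sum: 3 + 3 − 6 = 0  ✓
2 ≤ 6 ≤ 10 (triangle on l)  ✓
L = 6 + 4 + 6 = 16 (even)  ✓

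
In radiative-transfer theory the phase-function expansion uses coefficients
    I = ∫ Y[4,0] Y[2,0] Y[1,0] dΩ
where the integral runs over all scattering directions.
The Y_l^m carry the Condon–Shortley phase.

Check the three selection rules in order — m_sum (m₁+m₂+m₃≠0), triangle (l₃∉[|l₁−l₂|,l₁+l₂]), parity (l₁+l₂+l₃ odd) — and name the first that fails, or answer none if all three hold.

triangle

azimuthal sum: 0 + 0 + 0 = 0  ✓
2 ≤ 1 ≤ 6 (triangle on l)  ✗
L = 4 + 2 + 1 = 7 (odd)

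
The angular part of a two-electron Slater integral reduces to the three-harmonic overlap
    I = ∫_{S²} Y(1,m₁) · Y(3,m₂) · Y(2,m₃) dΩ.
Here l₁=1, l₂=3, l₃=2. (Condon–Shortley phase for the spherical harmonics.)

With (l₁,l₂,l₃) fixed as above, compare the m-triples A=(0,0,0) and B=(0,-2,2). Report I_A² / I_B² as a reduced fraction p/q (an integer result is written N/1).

Same 1,3,2: normalisation and zero-m 3j drop out of the ratio.
A: Δ: 2! 0! 4! / 7! → 1/105; sum: t=1:−1/4 = -1/4; 3j²(1 3 2; 0 0 0) = Δ·Π!·Σ² = 3/35  (sign -1)
B: Δ: 2! 0! 4! / 7! → 1/105; sum: t=1:−1/24 = -1/24; 3j²(1 3 2; 0 -2 2) = Δ·Π!·Σ² = 1/21  (sign -1)
I_A²/I_B² = (3/35)/(1/21) = 9/5

9/5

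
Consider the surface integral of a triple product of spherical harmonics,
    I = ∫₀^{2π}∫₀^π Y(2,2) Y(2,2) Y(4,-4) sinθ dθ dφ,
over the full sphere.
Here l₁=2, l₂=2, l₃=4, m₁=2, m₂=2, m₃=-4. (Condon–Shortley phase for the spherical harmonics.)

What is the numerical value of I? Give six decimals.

Checks pass: Σm=0; 8 even; l₃=4∈[0,4].
(2·2+1)(2·2+1)(2·4+1) = 225
Δ: 0! 4! 4! / 9! → 1/630
sum: t=0:+1/16 = 1/16
3j²(2 2 4; 0 0 0) = Δ·Π!·Σ² = 2/35  (sign +1)
sum: t=0:+1/576 = 1/576
3j²(2 2 4; 2 2 -4) = Δ·Π!·Σ² = 1/9  (sign +1)
combine: 4πI² = 225·2/35·1/9 = 10/7
take √, sign +1: I = 0.33716777

0.337168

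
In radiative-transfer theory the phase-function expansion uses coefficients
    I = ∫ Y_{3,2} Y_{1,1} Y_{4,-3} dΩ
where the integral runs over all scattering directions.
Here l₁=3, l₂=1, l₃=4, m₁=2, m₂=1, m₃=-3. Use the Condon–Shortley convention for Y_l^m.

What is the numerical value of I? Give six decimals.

-0.282095

Checks pass: Σm=0; 8 even; l₃=4∈[2,4].
(2·3+1)(2·1+1)(2·4+1) = 189
Δ: 0! 6! 2! / 9! → 1/252
sum: t=0:+1/36 = 1/36
3j²(3 1 4; 0 0 0) = Δ·Π!·Σ² = 4/63  (sign +1)
sum: t=0:+1/240 = 1/240
3j²(3 1 4; 2 1 -3) = Δ·Π!·Σ² = 1/12  (sign -1)
combine: 4πI² = 189·4/63·1/12 = 1/1
take √, sign -1: I = -0.28209479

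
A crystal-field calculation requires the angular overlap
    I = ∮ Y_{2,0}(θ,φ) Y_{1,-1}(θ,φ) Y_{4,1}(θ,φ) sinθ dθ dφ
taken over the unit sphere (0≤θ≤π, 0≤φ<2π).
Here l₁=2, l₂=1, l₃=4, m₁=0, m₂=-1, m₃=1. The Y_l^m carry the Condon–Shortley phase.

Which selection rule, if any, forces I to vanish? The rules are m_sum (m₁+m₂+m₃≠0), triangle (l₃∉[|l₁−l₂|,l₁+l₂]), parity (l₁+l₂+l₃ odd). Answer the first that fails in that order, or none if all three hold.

m₁+m₂+m₃ = 0 − 1 + 1 = 0  ✓
triangle: |2−1|=1 ≤ l₃=4 ≤ 2+1=3  ✗
parity: l₁+l₂+l₃ = 7 is odd

triangle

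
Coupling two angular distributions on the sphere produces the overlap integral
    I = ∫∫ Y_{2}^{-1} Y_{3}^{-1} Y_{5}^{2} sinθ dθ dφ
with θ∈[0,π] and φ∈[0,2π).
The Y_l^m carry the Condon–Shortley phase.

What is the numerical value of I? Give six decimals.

0.245532

Rules hold: Σm=0, L=10 even, 1≤5≤5.
N = 5·7·11 = 385
Δ = 0!·4!·6!/11! = 1/2310
Racah Σ t=0..0: t=0:+1/144 = 1/144
⇒ 3j(2 3 5; 0 0 0)² = 10/231, sgn -1
Racah Σ t=0..0: t=0:+1/288 = 1/288
⇒ 3j(2 3 5; -1 -1 2)² = 1/22, sgn -1
4πI² = N·(3j₀)²·(3jₘ)² = 25/33
I = +1·√(0.757576/4π) = 0.24553200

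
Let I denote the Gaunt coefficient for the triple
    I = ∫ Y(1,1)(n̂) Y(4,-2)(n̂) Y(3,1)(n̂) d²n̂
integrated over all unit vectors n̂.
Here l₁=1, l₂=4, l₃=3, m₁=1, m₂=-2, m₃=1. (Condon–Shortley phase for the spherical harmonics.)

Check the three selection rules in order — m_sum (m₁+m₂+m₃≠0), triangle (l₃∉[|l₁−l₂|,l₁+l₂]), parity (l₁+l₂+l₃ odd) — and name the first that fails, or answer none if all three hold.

azimuthal sum: 1 − 2 + 1 = 0  ✓
3 ≤ 3 ≤ 5 (triangle on l)  ✓
L = 1 + 4 + 3 = 8 (even)  ✓

none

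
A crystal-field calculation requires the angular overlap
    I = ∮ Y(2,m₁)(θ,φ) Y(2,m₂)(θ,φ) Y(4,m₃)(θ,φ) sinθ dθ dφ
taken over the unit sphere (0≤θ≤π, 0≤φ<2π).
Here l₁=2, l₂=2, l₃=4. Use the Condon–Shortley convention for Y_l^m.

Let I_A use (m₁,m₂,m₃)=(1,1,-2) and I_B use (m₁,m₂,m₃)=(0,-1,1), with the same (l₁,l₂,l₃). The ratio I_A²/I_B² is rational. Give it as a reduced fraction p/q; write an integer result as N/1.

Shared (l₁,l₂,l₃)=(2,2,4): N and (l;000)² cancel in I_A²/I_B².
A: Δ = 0!·4!·4!/9! = 1/630; Racah Σ t=0..0: t=0:+1/36 = 1/36; ⇒ 3j(2 2 4; 1 1 -2)² = 4/63, sgn +1
B: Δ = 0!·4!·4!/9! = 1/630; Racah Σ t=0..0: t=0:+1/24 = 1/24; ⇒ 3j(2 2 4; 0 -1 1)² = 1/21, sgn -1
I_A²/I_B² = (4/63)/(1/21) = 4/3

4/3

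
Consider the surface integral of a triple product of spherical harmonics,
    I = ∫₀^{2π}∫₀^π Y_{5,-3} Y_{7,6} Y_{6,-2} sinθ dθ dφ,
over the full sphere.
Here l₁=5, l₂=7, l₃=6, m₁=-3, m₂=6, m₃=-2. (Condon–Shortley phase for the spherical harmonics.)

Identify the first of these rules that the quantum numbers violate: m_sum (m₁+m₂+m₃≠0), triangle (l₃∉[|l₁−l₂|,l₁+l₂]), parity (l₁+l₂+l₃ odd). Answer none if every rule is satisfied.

m_sum

m₁+m₂+m₃ = -3 + 6 − 2 = 1  ✗
triangle: |5−7|=2 ≤ l₃=6 ≤ 5+7=12
parity: l₁+l₂+l₃ = 18 is even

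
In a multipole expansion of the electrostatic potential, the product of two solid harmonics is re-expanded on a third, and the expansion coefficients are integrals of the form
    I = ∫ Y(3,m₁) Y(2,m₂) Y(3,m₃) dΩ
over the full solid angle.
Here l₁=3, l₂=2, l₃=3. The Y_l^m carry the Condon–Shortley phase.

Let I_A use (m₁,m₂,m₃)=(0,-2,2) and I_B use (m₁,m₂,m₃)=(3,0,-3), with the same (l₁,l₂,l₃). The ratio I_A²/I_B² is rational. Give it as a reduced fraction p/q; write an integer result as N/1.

l's match ⇒ only the (l;m) 3-j factors differ between A and B.
A: triangle coeff Δ(3,2,3) = 1/3780; Σ_t [0,0]: t=0:+1/24 = 1/24; (3j)²=1/21 [(3 2 3; 0 -2 2)], sign=-1
B: triangle coeff Δ(3,2,3) = 1/3780; Σ_t [0,0]: t=0:+1/96 = 1/96; (3j)²=5/84 [(3 2 3; 3 0 -3)], sign=+1
I_A²/I_B² = (1/21)/(5/84) = 4/5

4/5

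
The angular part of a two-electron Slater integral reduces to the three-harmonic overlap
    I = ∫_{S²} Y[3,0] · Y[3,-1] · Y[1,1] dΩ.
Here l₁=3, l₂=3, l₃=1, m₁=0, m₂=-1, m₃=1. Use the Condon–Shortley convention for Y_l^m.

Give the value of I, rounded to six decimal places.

l₁+l₂+l₃=7 is odd: 3j(l;000)=0 ⇒ I=0

0.000000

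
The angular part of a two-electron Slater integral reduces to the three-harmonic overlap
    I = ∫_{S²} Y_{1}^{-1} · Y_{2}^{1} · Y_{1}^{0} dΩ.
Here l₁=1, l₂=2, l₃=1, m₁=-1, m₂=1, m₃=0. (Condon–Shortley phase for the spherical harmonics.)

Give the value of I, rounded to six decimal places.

-0.218510

Checks pass: Σm=0; 4 even; l₃=1∈[1,3].
(2·1+1)(2·2+1)(2·1+1) = 45
Δ: 2! 0! 2! / 5! → 1/30
sum: t=1:−1/1 = -1/1
3j²(1 2 1; 0 0 0) = Δ·Π!·Σ² = 2/15  (sign +1)
sum: t=2:+1/2 = 1/2
3j²(1 2 1; -1 1 0) = Δ·Π!·Σ² = 1/10  (sign -1)
combine: 4πI² = 45·2/15·1/10 = 3/5
take √, sign -1: I = -0.21850969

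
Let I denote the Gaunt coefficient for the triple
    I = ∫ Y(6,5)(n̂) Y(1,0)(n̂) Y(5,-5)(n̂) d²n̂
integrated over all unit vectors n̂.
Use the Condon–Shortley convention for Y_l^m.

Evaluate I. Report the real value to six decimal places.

-0.135514

m-sum 0 ✓  L=12 even ✓  5≤5≤7 ✓
Π(2lᵢ+1) = 13×3×11 = 429
triangle coeff Δ(6,1,5) = 1/858
Σ_t [1,1]: t=1:−1/14400 = -1/14400
(3j)²=6/143 [(6 1 5; 0 0 0)], sign=+1
Σ_t [1,1]: t=1:−1/3628800 = -1/3628800
(3j)²=1/78 [(6 1 5; 5 0 -5)], sign=-1
⇒ 4πI² = 3/13
I = (-1)√(3/13/(4π)) = -0.13551395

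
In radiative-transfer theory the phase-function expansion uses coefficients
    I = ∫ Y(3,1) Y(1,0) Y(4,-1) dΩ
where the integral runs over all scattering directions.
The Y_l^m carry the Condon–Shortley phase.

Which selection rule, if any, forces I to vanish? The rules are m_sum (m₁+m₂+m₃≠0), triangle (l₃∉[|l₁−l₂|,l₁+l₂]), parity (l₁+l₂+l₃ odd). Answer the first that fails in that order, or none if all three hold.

azimuthal sum: 1 + 0 − 1 = 0  ✓
2 ≤ 4 ≤ 4 (triangle on l)  ✓
L = 3 + 1 + 4 = 8 (even)  ✓

none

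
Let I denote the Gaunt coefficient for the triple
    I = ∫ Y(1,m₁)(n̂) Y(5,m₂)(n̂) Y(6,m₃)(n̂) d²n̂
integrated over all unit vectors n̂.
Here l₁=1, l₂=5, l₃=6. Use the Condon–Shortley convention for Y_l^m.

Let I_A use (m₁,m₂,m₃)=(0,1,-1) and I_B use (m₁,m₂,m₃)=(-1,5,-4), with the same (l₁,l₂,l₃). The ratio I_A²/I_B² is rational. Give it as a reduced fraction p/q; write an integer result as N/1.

Shared (l₁,l₂,l₃)=(1,5,6): N and (l;000)² cancel in I_A²/I_B².
A: Δ = 0!·2!·10!/13! = 1/858; Racah Σ t=0..0: t=0:+1/17280 = 1/17280; ⇒ 3j(1 5 6; 0 1 -1)² = 35/858, sgn -1
B: Δ = 0!·2!·10!/13! = 1/858; Racah Σ t=0..0: t=0:+1/7257600 = 1/7257600; ⇒ 3j(1 5 6; -1 5 -4)² = 1/858, sgn +1
I_A²/I_B² = (35/858)/(1/858) = 35/1

35/1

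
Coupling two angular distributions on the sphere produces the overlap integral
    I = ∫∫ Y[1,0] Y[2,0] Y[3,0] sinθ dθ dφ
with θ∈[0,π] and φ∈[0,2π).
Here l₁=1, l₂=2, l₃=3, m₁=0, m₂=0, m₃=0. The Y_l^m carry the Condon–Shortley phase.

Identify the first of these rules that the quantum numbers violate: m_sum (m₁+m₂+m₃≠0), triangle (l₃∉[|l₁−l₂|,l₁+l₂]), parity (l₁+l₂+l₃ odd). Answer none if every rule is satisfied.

Σmᵢ = 0  ✓
l₃∈[|l₁−l₂|,l₁+l₂]=[1,3], have l₃=3  ✓
Σlᵢ = 6 ⇒ even  ✓

none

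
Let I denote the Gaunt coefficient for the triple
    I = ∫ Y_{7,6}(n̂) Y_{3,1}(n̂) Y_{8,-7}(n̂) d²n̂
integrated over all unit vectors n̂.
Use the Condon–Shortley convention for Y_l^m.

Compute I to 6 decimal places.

0.061743

m-sum 0 ✓  L=18 even ✓  4≤8≤10 ✓
Π(2lᵢ+1) = 15×7×17 = 1785
triangle coeff Δ(7,3,8) = 1/5290740
Σ_t [0,2]: t=0:+1/7257600 t=1:−1/2073600 t=2:+1/7257600 = -1/4838400
(3j)²=252/20995 [(7 3 8; 0 0 0)], sign=-1
Σ_t [0,1]: t=0:+1/1916006400 t=1:−1/2874009600 = 1/5748019200
(3j)²=13/5814 [(7 3 8; 6 1 -7)], sign=-1
⇒ 4πI² = 294/6137
I = (+1)√(294/6137/(4π)) = 0.06174342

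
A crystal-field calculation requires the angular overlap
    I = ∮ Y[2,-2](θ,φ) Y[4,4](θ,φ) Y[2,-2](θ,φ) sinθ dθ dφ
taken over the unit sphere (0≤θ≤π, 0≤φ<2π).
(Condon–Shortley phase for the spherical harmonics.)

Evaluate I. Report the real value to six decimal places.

0.337168

Checks pass: Σm=0; 8 even; l₃=2∈[2,6].
(2·2+1)(2·4+1)(2·2+1) = 225
Δ: 4! 0! 4! / 9! → 1/630
sum: t=2:+1/16 = 1/16
3j²(2 4 2; 0 0 0) = Δ·Π!·Σ² = 2/35  (sign +1)
sum: t=4:+1/576 = 1/576
3j²(2 4 2; -2 4 -2) = Δ·Π!·Σ² = 1/9  (sign +1)
combine: 4πI² = 225·2/35·1/9 = 10/7
take √, sign +1: I = 0.33716777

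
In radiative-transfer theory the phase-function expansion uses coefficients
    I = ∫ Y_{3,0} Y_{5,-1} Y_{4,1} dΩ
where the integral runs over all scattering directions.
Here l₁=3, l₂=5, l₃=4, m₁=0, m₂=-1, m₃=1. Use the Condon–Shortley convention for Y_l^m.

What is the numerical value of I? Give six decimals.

-0.115089

Checks pass: Σm=0; 12 even; l₃=4∈[2,8].
(2·3+1)(2·5+1)(2·4+1) = 693
Δ: 4! 2! 6! / 13! → 1/180180
sum: t=1:−1/576 t=2:+1/144 t=3:−1/576 = 1/288
3j²(3 5 4; 0 0 0) = Δ·Π!·Σ² = 20/1001  (sign +1)
sum: t=1:−1/432 t=2:+1/192 t=3:−1/1440 = 19/8640
3j²(3 5 4; 0 -1 1) = Δ·Π!·Σ² = 361/30030  (sign -1)
combine: 4πI² = 693·20/1001·361/30030 = 2166/13013
take √, sign -1: I = -0.11508947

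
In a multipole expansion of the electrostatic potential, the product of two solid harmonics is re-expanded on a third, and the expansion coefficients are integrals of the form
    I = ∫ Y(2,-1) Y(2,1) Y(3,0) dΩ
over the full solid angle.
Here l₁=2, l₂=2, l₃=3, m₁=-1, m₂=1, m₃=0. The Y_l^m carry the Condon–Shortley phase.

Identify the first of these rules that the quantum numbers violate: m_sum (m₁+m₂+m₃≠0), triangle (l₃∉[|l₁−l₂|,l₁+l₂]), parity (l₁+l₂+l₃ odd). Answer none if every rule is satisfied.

parity

m₁+m₂+m₃ = -1 + 1 + 0 = 0  ✓
triangle: |2−2|=0 ≤ l₃=3 ≤ 2+2=4  ✓
parity: l₁+l₂+l₃ = 7 is odd  ✗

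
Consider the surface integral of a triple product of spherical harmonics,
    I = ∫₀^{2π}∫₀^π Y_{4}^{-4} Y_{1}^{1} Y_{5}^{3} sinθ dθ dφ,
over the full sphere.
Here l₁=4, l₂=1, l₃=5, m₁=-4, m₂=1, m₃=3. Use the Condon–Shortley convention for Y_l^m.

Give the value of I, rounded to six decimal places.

-0.049106

Checks pass: Σm=0; 10 even; l₃=5∈[3,5].
(2·4+1)(2·1+1)(2·5+1) = 297
Δ: 0! 8! 2! / 11! → 1/495
sum: t=0:+1/576 = 1/576
3j²(4 1 5; 0 0 0) = Δ·Π!·Σ² = 5/99  (sign -1)
sum: t=0:+1/80640 = 1/80640
3j²(4 1 5; -4 1 3) = Δ·Π!·Σ² = 1/495  (sign +1)
combine: 4πI² = 297·5/99·1/495 = 1/33
take √, sign -1: I = -0.04910640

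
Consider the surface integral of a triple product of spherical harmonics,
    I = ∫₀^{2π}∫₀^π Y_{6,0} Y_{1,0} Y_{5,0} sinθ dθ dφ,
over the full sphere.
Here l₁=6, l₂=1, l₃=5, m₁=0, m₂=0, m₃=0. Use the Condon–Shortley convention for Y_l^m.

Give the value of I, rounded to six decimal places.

0.245154

Rules hold: Σm=0, L=12 even, 5≤5≤7.
N = 13·3·11 = 429
Δ = 2!·10!·0!/13! = 1/858
Racah Σ t=1..1: t=1:−1/14400 = -1/14400
⇒ 3j(6 1 5; 0 0 0)² = 6/143, sgn +1
(m-triple is (0,0,0) — same symbol as above.)
4πI² = N·(3j₀)²·(3jₘ)² = 108/143
I = +1·√(0.755245/4π) = 0.24515397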